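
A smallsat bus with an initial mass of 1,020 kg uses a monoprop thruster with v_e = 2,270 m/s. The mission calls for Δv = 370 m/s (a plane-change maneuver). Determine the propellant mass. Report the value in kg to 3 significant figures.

propellant mass ≈ 153 kg

Rocket equation: m₀/m_f = exp(Δv / v_e) = exp(370 / 2270.0) = exp(0.1630) = 1.1770.
m_f = 1,020 / 1.1770 = 866.61 kg, so propellant = m₀ − m_f = 1,020 − 866.61 = 153.39 kg.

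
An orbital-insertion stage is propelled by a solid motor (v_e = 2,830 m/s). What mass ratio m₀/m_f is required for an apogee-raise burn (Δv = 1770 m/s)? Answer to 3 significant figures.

mass ratio ≈ 1.87

By the Tsiolkovsky rocket equation, m₀/m_f = exp(Δv / v_e) = exp(1770 / 2830.0) = exp(0.6254) = 1.8691.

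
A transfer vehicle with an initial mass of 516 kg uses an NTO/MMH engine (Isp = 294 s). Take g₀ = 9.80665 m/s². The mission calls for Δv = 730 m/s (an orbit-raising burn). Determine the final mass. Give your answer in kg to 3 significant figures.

final mass ≈ 401 kg

v_e = Isp · g₀ = 294 × 9.80665 = 2883.2 m/s.
m₀/m_f = exp(Δv / v_e) = exp(730 / 2883.2) = exp(0.2532) = 1.2881.
m_f = m₀ / 1.2881 = 516 / 1.2881 = 400.59 kg.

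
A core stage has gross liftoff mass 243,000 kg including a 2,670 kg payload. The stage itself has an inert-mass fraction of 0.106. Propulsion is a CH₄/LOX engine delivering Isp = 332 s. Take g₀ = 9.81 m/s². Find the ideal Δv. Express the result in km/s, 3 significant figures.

Stage wet mass = m₀ − payload = 243,000 − 2,670 = 240,330 kg.
Stage dry mass = ε × stage wet mass = 0.106 × 240,330 = 25,475 kg.
Burnout mass m_f = stage dry + payload = 25,475 + 2,670 = 28,145 kg.
v_e = Isp · g₀ = 332 × 9.81 = 3256.9 m/s.
Δv = v_e · ln(243,000/28,145) = 3256.9 × ln(8.634) = 3256.9 × 2.1557 ≈ 7021 m/s.

Δv ≈ 7.02 km/s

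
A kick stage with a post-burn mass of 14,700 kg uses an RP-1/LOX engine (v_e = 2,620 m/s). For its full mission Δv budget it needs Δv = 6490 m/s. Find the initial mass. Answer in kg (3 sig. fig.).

initial mass ≈ 175000 kg

Using Δv = v_e ln(m₀/m_f): m₀/m_f = exp(Δv / v_e) = exp(6490 / 2620.0) = exp(2.4771) = 11.9067.
m₀ = m_f × 11.9067 = 14,700 × 11.9067 = 175,028 kg.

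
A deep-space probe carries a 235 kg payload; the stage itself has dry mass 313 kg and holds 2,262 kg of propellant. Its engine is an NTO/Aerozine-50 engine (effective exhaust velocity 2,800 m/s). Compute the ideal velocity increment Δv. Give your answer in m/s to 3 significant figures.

m₀ = payload + dry + propellant = 235 + 313 + 2,262 = 2,810 kg.
m_f = payload + dry = 235 + 313 = 548 kg.
From the ideal rocket equation, Δv = v_e · ln(m₀/m_f) = 2800.0 × ln(5.128) = 2800.0 × 1.6347 ≈ 4577.1 m/s.

Δv ≈ 4580 m/s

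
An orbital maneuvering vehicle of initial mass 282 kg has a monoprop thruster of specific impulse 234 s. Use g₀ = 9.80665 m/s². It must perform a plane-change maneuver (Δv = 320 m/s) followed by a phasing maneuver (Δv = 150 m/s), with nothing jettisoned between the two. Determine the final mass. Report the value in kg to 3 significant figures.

final mass ≈ 230 kg

v_e = Isp · g₀ = 234 × 9.80665 = 2294.8 m/s.
After the first burn: m = 282 × exp(−320/2294.8) = 282 × 0.86984 = 245.295 kg.
After the second burn: m = 245.295 × exp(−150/2294.8) = 245.295 × 0.93672 = 229.773 kg.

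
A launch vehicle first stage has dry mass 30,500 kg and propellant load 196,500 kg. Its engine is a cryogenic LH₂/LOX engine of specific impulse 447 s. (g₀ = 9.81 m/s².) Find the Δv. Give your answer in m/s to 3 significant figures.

v_e = Isp · g₀ = 447 × 9.81 = 4385.1 m/s.
m₀ = m_dry + m_prop = 30,500 + 196,500 = 227,000 kg.
Δv = v_e · ln(m₀/m_f) = 4385.1 × ln(7.443) = 4385.1 × 2.0072 ≈ 8801.8 m/s.

Δv ≈ 8800 m/s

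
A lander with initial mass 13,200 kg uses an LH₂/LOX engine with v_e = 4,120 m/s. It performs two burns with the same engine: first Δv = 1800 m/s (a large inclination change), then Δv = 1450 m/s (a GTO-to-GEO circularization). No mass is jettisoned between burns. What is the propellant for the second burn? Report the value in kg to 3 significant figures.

After the first burn: m = 13200 × exp(−1800/4120.0) = 13200 × 0.64604 = 8,527.73 kg.
After the second burn: m = 8,527.73 × exp(−1450/4120.0) = 8,527.73 × 0.70332 = 5,997.72 kg.
Second-burn propellant = 8,527.73 − 5,997.72 = 2,530.01 kg.

propellant for the second burn ≈ 2530 kg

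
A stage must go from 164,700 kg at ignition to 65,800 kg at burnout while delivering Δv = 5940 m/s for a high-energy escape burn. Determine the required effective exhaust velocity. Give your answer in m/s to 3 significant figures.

ln(m₀/m_f) = ln(164700/65800) = ln(2.503) = 0.9175.
Rocket equation: v_e = Δv / ln(m₀/m_f) = 5940 / 0.9175 = 6474.1 m/s.

v_e ≈ 6470 m/s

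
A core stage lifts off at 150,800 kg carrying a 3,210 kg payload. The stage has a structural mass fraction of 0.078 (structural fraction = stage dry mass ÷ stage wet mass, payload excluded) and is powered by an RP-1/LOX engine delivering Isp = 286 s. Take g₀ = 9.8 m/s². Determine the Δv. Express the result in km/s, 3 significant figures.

Δv ≈ 6.52 km/s

Stage wet mass = m₀ − payload = 150,800 − 3,210 = 147,590 kg.
Stage dry mass = ε × stage wet mass = 0.078 × 147,590 = 11,512 kg.
Burnout mass m_f = stage dry + payload = 11,512 + 3,210 = 14,722 kg.
v_e = Isp · g₀ = 286 × 9.8 = 2802.8 m/s.
Δv = v_e · ln(150,800/14,722) = 2802.8 × ln(10.24) = 2802.8 × 2.3266 ≈ 6521 m/s.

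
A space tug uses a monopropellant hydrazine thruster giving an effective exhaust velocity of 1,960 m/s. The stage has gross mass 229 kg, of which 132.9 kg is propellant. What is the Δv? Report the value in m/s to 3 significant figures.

m_f = m₀ − m_prop = 229 − 132.9 = 96.1 kg.
From the ideal rocket equation, Δv = v_e · ln(m₀/m_f) = 1960.0 × ln(2.383) = 1960.0 × 0.8683 ≈ 1701.9 m/s.

Δv ≈ 1700 m/s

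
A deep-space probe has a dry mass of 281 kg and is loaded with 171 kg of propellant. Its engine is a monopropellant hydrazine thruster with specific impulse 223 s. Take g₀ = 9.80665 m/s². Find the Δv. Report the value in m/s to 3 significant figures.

v_e = Isp · g₀ = 223 × 9.80665 = 2186.9 m/s.
m₀ = m_dry + m_prop = 281 + 171 = 452 kg.
Rocket equation: Δv = v_e · ln(m₀/m_f) = 2186.9 × ln(1.609) = 2186.9 × 0.4753 ≈ 1039.5 m/s.

Δv ≈ 1040 m/s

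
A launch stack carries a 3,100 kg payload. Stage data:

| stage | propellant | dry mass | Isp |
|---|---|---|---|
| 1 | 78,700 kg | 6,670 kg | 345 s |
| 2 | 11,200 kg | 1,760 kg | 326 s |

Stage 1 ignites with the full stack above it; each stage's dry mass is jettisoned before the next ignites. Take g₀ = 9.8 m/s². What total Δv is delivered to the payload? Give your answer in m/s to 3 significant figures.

Ignition mass of stage 1 = 78,700+6,670 + 11,200+1,760 + 3,100 = 101,430 kg.
Stage 1: m₀ = 101,430 kg, m_f = 101,430 − 78,700 = 22,730 kg; Δv = 345×9.8×ln(4.462) = 3381.0×1.4957 ≈ 5057 m/s.
Stage 2: m₀ = 16,060 kg, m_f = 16,060 − 11,200 = 4,860 kg; Δv = 326×9.8×ln(3.305) = 3194.8×1.1953 ≈ 3819 m/s.
Total Δv = 5057 + 3819 = 8876 m/s.

Δv ≈ 8880 m/s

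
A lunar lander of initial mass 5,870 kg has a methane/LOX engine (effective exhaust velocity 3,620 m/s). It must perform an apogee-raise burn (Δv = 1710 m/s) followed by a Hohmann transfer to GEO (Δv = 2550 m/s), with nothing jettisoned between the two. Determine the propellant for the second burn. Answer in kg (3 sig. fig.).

propellant for the second burn ≈ 1850 kg

After the first burn: m = 5870 × exp(−1710/3620.0) = 5870 × 0.62352 = 3,660.06 kg.
After the second burn: m = 3,660.06 × exp(−2550/3620.0) = 3,660.06 × 0.49440 = 1,809.53 kg.
Second-burn propellant = 3,660.06 − 1,809.53 = 1,850.53 kg.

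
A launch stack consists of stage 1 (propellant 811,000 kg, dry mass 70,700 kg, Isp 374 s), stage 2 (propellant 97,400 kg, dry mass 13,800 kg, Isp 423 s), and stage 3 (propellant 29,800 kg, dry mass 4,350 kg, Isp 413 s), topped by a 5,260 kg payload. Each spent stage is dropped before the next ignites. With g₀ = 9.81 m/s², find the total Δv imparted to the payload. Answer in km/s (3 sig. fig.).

Ignition mass of stage 1 = 811,000+70,700 + 97,400+13,800 + 29,800+4,350 + 5,260 = 1,032,310 kg.
Stage 1: m₀ = 1,032,310 kg, m_f = 1,032,310 − 811,000 = 221,310 kg; Δv = 374×9.81×ln(4.665) = 3668.9×1.5400 ≈ 5650 m/s.
Stage 2: m₀ = 150,610 kg, m_f = 150,610 − 97,400 = 53,210 kg; Δv = 423×9.81×ln(2.83) = 4149.6×1.0404 ≈ 4317 m/s.
Stage 3: m₀ = 39,410 kg, m_f = 39,410 − 29,800 = 9,610 kg; Δv = 413×9.81×ln(4.101) = 4051.5×1.4112 ≈ 5718 m/s.
Total Δv = 5650 + 4317 + 5718 = 15685 m/s.

Δv ≈ 15.7 km/s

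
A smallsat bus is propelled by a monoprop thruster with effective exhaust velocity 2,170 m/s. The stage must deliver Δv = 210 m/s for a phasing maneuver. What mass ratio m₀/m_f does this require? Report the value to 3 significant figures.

m₀/m_f = exp(Δv / v_e) = exp(210 / 2170.0) = exp(0.0968) = 1.1016.

mass ratio ≈ 1.10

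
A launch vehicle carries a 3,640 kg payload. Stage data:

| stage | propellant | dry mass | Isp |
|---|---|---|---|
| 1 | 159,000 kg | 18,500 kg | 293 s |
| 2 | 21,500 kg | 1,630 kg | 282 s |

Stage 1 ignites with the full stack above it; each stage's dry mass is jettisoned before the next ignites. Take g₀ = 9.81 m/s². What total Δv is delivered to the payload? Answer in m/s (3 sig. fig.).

Δv ≈ 8830 m/s

Ignition mass of stage 1 = 159,000+18,500 + 21,500+1,630 + 3,640 = 204,270 kg.
Stage 1: m₀ = 204,270 kg, m_f = 204,270 − 159,000 = 45,270 kg; Δv = 293×9.81×ln(4.512) = 2874.3×1.5068 ≈ 4331 m/s.
Stage 2: m₀ = 26,770 kg, m_f = 26,770 − 21,500 = 5,270 kg; Δv = 282×9.81×ln(5.08) = 2766.4×1.6253 ≈ 4496 m/s.
Total Δv = 4331 + 4496 = 8827 m/s.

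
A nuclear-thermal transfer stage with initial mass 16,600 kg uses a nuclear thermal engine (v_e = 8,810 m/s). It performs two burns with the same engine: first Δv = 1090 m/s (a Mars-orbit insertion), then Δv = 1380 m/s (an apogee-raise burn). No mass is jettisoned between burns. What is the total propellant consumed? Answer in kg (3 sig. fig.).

After the first burn: m = 16600 × exp(−1090/8810.0) = 16600 × 0.88362 = 14,668.1 kg.
After the second burn: m = 14,668.1 × exp(−1380/8810.0) = 14,668.1 × 0.85501 = 12,541.4 kg.
Total propellant = m₀ − m_final = 16600 − 12,541.4 = 4,058.6 kg.

total propellant consumed ≈ 4060 kg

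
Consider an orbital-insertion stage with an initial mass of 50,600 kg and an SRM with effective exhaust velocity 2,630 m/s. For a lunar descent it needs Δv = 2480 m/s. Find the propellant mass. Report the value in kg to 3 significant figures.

m₀/m_f = exp(Δv / v_e) = exp(2480 / 2630.0) = exp(0.9430) = 2.5676.
m_f = 50,600 / 2.5676 = 19,707.1 kg, so propellant = m₀ − m_f = 50,600 − 19,707.1 = 30,892.9 kg.

propellant mass ≈ 30900 kg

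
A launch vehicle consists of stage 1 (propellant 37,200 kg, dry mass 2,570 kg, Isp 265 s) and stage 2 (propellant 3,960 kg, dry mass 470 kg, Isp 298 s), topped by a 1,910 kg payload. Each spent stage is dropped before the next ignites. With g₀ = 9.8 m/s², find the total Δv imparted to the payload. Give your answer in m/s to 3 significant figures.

Ignition mass of stage 1 = 37,200+2,570 + 3,960+470 + 1,910 = 46,110 kg.
Stage 1: m₀ = 46,110 kg, m_f = 46,110 − 37,200 = 8,910 kg; Δv = 265×9.8×ln(5.175) = 2597.0×1.6439 ≈ 4269 m/s.
Stage 2: m₀ = 6,340 kg, m_f = 6,340 − 3,960 = 2,380 kg; Δv = 298×9.8×ln(2.664) = 2920.4×0.9798 ≈ 2861 m/s.
Total Δv = 4269 + 2861 = 7130 m/s.

Δv ≈ 7130 m/s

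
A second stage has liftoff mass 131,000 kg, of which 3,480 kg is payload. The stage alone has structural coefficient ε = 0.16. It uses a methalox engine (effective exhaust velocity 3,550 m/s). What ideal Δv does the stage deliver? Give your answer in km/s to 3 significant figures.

Δv ≈ 6.04 km/s

Stage wet mass = m₀ − payload = 131,000 − 3,480 = 127,520 kg.
Stage dry mass = ε × stage wet mass = 0.16 × 127,520 = 20,403.2 kg.
Burnout mass m_f = stage dry + payload = 20,403.2 + 3,480 = 23,883.2 kg.
Δv = v_e · ln(131,000/23,883.2) = 3550.0 × ln(5.485) = 3550.0 × 1.7020 ≈ 6042 m/s.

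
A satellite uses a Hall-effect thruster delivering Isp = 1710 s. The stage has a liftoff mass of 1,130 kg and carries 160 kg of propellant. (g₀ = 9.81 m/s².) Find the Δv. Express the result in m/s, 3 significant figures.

v_e = Isp · g₀ = 1710 × 9.81 = 16775.1 m/s.
m_f = m₀ − m_prop = 1,130 − 160 = 970 kg.
Rocket equation: Δv = v_e · ln(m₀/m_f) = 16775.1 × ln(1.165) = 16775.1 × 0.1527 ≈ 2561.2 m/s.

Δv ≈ 2560 m/s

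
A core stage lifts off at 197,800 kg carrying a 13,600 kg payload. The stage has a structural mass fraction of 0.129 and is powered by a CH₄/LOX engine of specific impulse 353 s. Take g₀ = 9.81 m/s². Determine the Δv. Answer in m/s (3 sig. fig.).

Δv ≈ 5770 m/s

Stage wet mass = m₀ − payload = 197,800 − 13,600 = 184,200 kg.
Stage dry mass = ε × stage wet mass = 0.129 × 184,200 = 23,761.8 kg.
Burnout mass m_f = stage dry + payload = 23,761.8 + 13,600 = 37,361.8 kg.
v_e = Isp · g₀ = 353 × 9.81 = 3462.9 m/s.
Using Δv = v_e ln(m₀/m_f): Δv = v_e · ln(197,800/37,361.8) = 3462.9 × ln(5.294) = 3462.9 × 1.6666 ≈ 5771 m/s.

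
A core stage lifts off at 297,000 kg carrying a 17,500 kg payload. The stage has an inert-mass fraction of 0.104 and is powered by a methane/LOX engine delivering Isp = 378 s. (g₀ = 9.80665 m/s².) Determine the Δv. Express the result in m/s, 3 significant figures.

Stage wet mass = m₀ − payload = 297,000 − 17,500 = 279,500 kg.
Stage dry mass = ε × stage wet mass = 0.104 × 279,500 = 29,068 kg.
Burnout mass m_f = stage dry + payload = 29,068 + 17,500 = 46,568 kg.
v_e = Isp · g₀ = 378 × 9.80665 = 3706.9 m/s.
Δv = v_e · ln(297,000/46,568) = 3706.9 × ln(6.378) = 3706.9 × 1.8528 ≈ 6868 m/s.

Δv ≈ 6870 m/s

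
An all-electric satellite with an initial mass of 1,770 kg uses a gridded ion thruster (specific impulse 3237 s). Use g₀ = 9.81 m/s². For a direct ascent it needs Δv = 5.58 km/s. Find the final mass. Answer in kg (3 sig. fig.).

final mass ≈ 1480 kg

v_e = Isp · g₀ = 3237 × 9.81 = 31755.0 m/s.
m₀/m_f = exp(Δv / v_e) = exp(5580 / 31755.0) = exp(0.1757) = 1.1921.
m_f = m₀ / 1.1921 = 1,770 / 1.1921 = 1,484.77 kg.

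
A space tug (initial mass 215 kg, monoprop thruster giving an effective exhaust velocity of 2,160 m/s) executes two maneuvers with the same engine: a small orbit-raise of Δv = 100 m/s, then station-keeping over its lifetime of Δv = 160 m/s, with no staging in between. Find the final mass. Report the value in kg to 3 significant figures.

After the first burn: m = 215 × exp(−100/2160.0) = 215 × 0.95476 = 205.273 kg.
After the second burn: m = 205.273 × exp(−160/2160.0) = 205.273 × 0.92860 = 190.617 kg.

final mass ≈ 191 kg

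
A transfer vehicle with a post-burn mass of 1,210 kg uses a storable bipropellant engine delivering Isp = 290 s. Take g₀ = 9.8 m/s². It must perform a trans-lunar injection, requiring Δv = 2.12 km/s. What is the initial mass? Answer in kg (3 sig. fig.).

initial mass ≈ 2550 kg

v_e = Isp · g₀ = 290 × 9.8 = 2842.0 m/s.
From the ideal rocket equation, m₀/m_f = exp(Δv / v_e) = exp(2120 / 2842.0) = exp(0.7460) = 2.1085.
m₀ = m_f × 2.1085 = 1,210 × 2.1085 = 2,551.29 kg.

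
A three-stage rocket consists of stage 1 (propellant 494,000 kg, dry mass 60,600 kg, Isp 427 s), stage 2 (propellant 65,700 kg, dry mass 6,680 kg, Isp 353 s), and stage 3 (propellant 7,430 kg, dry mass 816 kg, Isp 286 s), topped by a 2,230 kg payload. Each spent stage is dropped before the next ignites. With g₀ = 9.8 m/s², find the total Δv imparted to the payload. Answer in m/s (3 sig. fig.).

Ignition mass of stage 1 = 494,000+60,600 + 65,700+6,680 + 7,430+816 + 2,230 = 637,456 kg.
Stage 1: m₀ = 637,456 kg, m_f = 637,456 − 494,000 = 143,456 kg; Δv = 427×9.8×ln(4.444) = 4184.6×1.4915 ≈ 6241 m/s.
Stage 2: m₀ = 82,856 kg, m_f = 82,856 − 65,700 = 17,156 kg; Δv = 353×9.8×ln(4.83) = 3459.4×1.5748 ≈ 5448 m/s.
Stage 3: m₀ = 10,476 kg, m_f = 10,476 − 7,430 = 3,046 kg; Δv = 286×9.8×ln(3.439) = 2802.8×1.2353 ≈ 3462 m/s.
Total Δv = 6241 + 5448 + 3462 = 15151 m/s.

Δv ≈ 15200 m/s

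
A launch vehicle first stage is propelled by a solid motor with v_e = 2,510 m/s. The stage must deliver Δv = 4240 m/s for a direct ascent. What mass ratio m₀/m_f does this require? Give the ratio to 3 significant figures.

Using Δv = v_e ln(m₀/m_f): m₀/m_f = exp(Δv / v_e) = exp(4240 / 2510.0) = exp(1.6892) = 5.4154.

mass ratio ≈ 5.42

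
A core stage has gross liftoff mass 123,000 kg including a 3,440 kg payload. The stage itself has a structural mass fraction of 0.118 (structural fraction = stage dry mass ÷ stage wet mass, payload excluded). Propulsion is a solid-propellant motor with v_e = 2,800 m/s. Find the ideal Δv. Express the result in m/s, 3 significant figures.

Δv ≈ 5450 m/s

Stage wet mass = m₀ − payload = 123,000 − 3,440 = 119,560 kg.
Stage dry mass = ε × stage wet mass = 0.118 × 119,560 = 14,108.1 kg.
Burnout mass m_f = stage dry + payload = 14,108.1 + 3,440 = 17,548.1 kg.
Δv = v_e · ln(123,000/17,548.1) = 2800.0 × ln(7.009) = 2800.0 × 1.9472 ≈ 5452 m/s.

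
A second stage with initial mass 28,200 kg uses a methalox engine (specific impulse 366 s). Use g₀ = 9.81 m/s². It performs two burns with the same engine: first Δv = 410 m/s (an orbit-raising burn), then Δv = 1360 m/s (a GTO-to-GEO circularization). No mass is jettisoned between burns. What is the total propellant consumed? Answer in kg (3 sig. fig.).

v_e = Isp · g₀ = 366 × 9.81 = 3590.5 m/s.
After the first burn: m = 28200 × exp(−410/3590.5) = 28200 × 0.89209 = 25,156.9 kg.
After the second burn: m = 25,156.9 × exp(−1360/3590.5) = 25,156.9 × 0.68470 = 17,224.9 kg.
Total propellant = m₀ − m_final = 28200 − 17,224.9 = 10,975.1 kg.

total propellant consumed ≈ 11000 kg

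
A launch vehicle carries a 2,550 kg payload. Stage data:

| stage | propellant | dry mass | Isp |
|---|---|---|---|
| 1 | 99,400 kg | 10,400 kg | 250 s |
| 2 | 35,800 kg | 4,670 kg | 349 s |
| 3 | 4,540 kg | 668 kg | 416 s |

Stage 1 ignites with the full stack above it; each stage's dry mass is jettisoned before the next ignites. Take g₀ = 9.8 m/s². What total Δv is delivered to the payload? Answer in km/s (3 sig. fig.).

Ignition mass of stage 1 = 99,400+10,400 + 35,800+4,670 + 4,540+668 + 2,550 = 158,028 kg.
Stage 1: m₀ = 158,028 kg, m_f = 158,028 − 99,400 = 58,628 kg; Δv = 250×9.8×ln(2.695) = 2450.0×0.9916 ≈ 2429 m/s.
Stage 2: m₀ = 48,228 kg, m_f = 48,228 − 35,800 = 12,428 kg; Δv = 349×9.8×ln(3.881) = 3420.2×1.3560 ≈ 4638 m/s.
Stage 3: m₀ = 7,758 kg, m_f = 7,758 − 4,540 = 3,218 kg; Δv = 416×9.8×ln(2.411) = 4076.8×0.8800 ≈ 3587 m/s.
Total Δv = 2429 + 4638 + 3587 = 10654 m/s.

Δv ≈ 10.7 km/s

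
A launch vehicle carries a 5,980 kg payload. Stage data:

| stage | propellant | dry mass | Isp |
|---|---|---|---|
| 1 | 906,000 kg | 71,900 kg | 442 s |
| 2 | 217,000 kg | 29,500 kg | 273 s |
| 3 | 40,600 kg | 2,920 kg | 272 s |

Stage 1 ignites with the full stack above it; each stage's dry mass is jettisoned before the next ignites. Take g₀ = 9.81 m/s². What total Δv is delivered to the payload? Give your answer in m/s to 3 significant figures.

Δv ≈ 13500 m/s

Ignition mass of stage 1 = 906,000+71,900 + 217,000+29,500 + 40,600+2,920 + 5,980 = 1,273,900 kg.
Stage 1: m₀ = 1,273,900 kg, m_f = 1,273,900 − 906,000 = 367,900 kg; Δv = 442×9.81×ln(3.463) = 4336.0×1.2420 ≈ 5385 m/s.
Stage 2: m₀ = 296,000 kg, m_f = 296,000 − 217,000 = 79,000 kg; Δv = 273×9.81×ln(3.747) = 2678.1×1.3209 ≈ 3538 m/s.
Stage 3: m₀ = 49,500 kg, m_f = 49,500 − 40,600 = 8,900 kg; Δv = 272×9.81×ln(5.562) = 2668.3×1.7159 ≈ 4579 m/s.
Total Δv = 5385 + 3538 + 4579 = 13502 m/s.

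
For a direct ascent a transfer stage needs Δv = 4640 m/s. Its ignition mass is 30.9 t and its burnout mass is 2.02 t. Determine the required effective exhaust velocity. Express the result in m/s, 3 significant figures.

ln(m₀/m_f) = ln(30900/2020) = ln(15.3) = 2.7277.
By the Tsiolkovsky rocket equation, v_e = Δv / ln(m₀/m_f) = 4640 / 2.7277 = 1701.1 m/s.

v_e ≈ 1700 m/s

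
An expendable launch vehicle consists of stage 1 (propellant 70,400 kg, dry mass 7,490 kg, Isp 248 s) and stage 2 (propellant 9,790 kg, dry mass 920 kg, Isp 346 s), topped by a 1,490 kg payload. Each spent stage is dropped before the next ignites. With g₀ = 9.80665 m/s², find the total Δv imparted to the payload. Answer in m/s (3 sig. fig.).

Ignition mass of stage 1 = 70,400+7,490 + 9,790+920 + 1,490 = 90,090 kg.
Stage 1: m₀ = 90,090 kg, m_f = 90,090 − 70,400 = 19,690 kg; Δv = 248×9.80665×ln(4.575) = 2432.0×1.5207 ≈ 3698 m/s.
Stage 2: m₀ = 12,200 kg, m_f = 12,200 − 9,790 = 2,410 kg; Δv = 346×9.80665×ln(5.062) = 3393.1×1.6218 ≈ 5503 m/s.
Total Δv = 3698 + 5503 = 9201 m/s.

Δv ≈ 9200 m/s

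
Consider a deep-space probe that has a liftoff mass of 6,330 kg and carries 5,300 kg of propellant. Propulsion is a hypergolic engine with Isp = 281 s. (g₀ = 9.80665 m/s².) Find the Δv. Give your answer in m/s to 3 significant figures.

v_e = Isp · g₀ = 281 × 9.80665 = 2755.7 m/s.
m_f = m₀ − m_prop = 6,330 − 5,300 = 1,030 kg.
Δv = v_e · ln(m₀/m_f) = 2755.7 × ln(6.146) = 2755.7 × 1.8157 ≈ 5003.6 m/s.

Δv ≈ 5000 m/s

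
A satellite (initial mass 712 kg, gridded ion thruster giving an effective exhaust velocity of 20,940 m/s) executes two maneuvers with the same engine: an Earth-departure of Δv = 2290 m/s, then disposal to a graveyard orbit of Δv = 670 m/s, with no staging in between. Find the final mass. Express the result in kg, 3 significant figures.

final mass ≈ 618 kg

After the first burn: m = 712 × exp(−2290/20940.0) = 712 × 0.89641 = 638.244 kg.
After the second burn: m = 638.244 × exp(−670/20940.0) = 638.244 × 0.96851 = 618.146 kg.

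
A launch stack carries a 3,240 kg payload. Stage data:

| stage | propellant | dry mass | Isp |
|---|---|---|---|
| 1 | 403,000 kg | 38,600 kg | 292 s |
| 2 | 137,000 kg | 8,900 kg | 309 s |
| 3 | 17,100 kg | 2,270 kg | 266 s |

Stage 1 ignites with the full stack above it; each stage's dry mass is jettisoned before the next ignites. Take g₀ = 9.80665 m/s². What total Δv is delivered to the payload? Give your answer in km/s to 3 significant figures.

Ignition mass of stage 1 = 403,000+38,600 + 137,000+8,900 + 17,100+2,270 + 3,240 = 610,110 kg.
Stage 1: m₀ = 610,110 kg, m_f = 610,110 − 403,000 = 207,110 kg; Δv = 292×9.80665×ln(2.946) = 2863.5×1.0804 ≈ 3094 m/s.
Stage 2: m₀ = 168,510 kg, m_f = 168,510 − 137,000 = 31,510 kg; Δv = 309×9.80665×ln(5.348) = 3030.3×1.6767 ≈ 5081 m/s.
Stage 3: m₀ = 22,610 kg, m_f = 22,610 − 17,100 = 5,510 kg; Δv = 266×9.80665×ln(4.103) = 2608.6×1.4118 ≈ 3683 m/s.
Total Δv = 3094 + 5081 + 3683 = 11858 m/s.

Δv ≈ 11.9 km/s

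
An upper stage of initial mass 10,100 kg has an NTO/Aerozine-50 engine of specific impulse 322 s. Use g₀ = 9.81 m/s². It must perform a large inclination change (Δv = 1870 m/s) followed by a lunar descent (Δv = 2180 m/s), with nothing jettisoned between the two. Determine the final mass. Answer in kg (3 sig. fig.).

v_e = Isp · g₀ = 322 × 9.81 = 3158.8 m/s.
After the first burn: m = 10100 × exp(−1870/3158.8) = 10100 × 0.55322 = 5,587.52 kg.
After the second burn: m = 5,587.52 × exp(−2180/3158.8) = 5,587.52 × 0.50151 = 2,802.2 kg.

final mass ≈ 2800 kg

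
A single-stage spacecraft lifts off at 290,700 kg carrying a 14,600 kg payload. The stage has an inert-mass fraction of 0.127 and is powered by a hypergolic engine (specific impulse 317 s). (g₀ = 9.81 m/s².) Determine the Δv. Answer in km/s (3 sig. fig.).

Stage wet mass = m₀ − payload = 290,700 − 14,600 = 276,100 kg.
Stage dry mass = ε × stage wet mass = 0.127 × 276,100 = 35,064.7 kg.
Burnout mass m_f = stage dry + payload = 35,064.7 + 14,600 = 49,664.7 kg.
v_e = Isp · g₀ = 317 × 9.81 = 3109.8 m/s.
Δv = v_e · ln(290,700/49,664.7) = 3109.8 × ln(5.853) = 3109.8 × 1.7670 ≈ 5495 m/s.

Δv ≈ 5.49 km/s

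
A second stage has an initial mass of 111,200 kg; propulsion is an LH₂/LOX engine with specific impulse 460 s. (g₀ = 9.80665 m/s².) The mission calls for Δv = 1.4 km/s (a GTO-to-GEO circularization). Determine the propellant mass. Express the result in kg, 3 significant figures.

v_e = Isp · g₀ = 460 × 9.80665 = 4511.1 m/s.
m₀/m_f = exp(Δv / v_e) = exp(1400 / 4511.1) = exp(0.3103) = 1.3639.
m_f = 111,200 / 1.3639 = 81,530.9 kg, so propellant = m₀ − m_f = 111,200 − 81,530.9 = 29,669.1 kg.

propellant mass ≈ 29700 kg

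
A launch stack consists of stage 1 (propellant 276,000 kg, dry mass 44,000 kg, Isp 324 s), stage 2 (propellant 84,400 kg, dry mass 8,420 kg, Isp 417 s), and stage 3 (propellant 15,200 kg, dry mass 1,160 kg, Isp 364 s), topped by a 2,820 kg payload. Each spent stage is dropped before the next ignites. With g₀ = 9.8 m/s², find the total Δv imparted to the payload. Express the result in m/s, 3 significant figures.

Ignition mass of stage 1 = 276,000+44,000 + 84,400+8,420 + 15,200+1,160 + 2,820 = 432,000 kg.
Stage 1: m₀ = 432,000 kg, m_f = 432,000 − 276,000 = 156,000 kg; Δv = 324×9.8×ln(2.769) = 3175.2×1.0186 ≈ 3234 m/s.
Stage 2: m₀ = 112,000 kg, m_f = 112,000 − 84,400 = 27,600 kg; Δv = 417×9.8×ln(4.058) = 4086.6×1.4007 ≈ 5724 m/s.
Stage 3: m₀ = 19,180 kg, m_f = 19,180 − 15,200 = 3,980 kg; Δv = 364×9.8×ln(4.819) = 3567.2×1.5726 ≈ 5610 m/s.
Total Δv = 3234 + 5724 + 5610 = 14568 m/s.

Δv ≈ 14600 m/s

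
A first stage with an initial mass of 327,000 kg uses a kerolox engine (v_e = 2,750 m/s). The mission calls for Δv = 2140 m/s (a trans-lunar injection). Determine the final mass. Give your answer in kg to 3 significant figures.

final mass ≈ 150000 kg

m₀/m_f = exp(Δv / v_e) = exp(2140 / 2750.0) = exp(0.7782) = 2.1775.
m_f = m₀ / 2.1775 = 327,000 / 2.1775 = 150,172 kg.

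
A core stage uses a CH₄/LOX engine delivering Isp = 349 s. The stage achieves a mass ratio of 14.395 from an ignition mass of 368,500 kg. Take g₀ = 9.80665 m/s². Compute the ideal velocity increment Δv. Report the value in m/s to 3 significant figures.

Δv ≈ 9130 m/s

v_e = Isp · g₀ = 349 × 9.80665 = 3422.5 m/s.
Using Δv = v_e ln(m₀/m_f): Δv = v_e · ln(14.395) = 3422.5 × 2.6669 ≈ 9127.5 m/s.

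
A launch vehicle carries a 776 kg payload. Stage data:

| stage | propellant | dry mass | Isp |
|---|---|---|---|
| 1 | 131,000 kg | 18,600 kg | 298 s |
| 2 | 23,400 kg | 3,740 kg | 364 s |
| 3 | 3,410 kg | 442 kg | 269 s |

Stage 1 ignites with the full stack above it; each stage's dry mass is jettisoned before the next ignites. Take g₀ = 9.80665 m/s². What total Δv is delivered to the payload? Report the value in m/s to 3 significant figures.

Ignition mass of stage 1 = 131,000+18,600 + 23,400+3,740 + 3,410+442 + 776 = 181,368 kg.
Stage 1: m₀ = 181,368 kg, m_f = 181,368 − 131,000 = 50,368 kg; Δv = 298×9.80665×ln(3.601) = 2922.4×1.2812 ≈ 3744 m/s.
Stage 2: m₀ = 31,768 kg, m_f = 31,768 − 23,400 = 8,368 kg; Δv = 364×9.80665×ln(3.796) = 3569.6×1.3340 ≈ 4762 m/s.
Stage 3: m₀ = 4,628 kg, m_f = 4,628 − 3,410 = 1,218 kg; Δv = 269×9.80665×ln(3.8) = 2638.0×1.3349 ≈ 3521 m/s.
Total Δv = 3744 + 4762 + 3521 = 12027 m/s.

Δv ≈ 12000 m/s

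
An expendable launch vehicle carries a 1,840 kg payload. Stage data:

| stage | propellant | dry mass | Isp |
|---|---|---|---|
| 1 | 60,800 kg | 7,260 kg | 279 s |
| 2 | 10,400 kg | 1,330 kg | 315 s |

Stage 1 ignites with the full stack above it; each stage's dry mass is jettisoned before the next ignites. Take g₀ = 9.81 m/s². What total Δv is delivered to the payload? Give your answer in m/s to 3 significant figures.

Δv ≈ 8230 m/s

Ignition mass of stage 1 = 60,800+7,260 + 10,400+1,330 + 1,840 = 81,630 kg.
Stage 1: m₀ = 81,630 kg, m_f = 81,630 − 60,800 = 20,830 kg; Δv = 279×9.81×ln(3.919) = 2737.0×1.3658 ≈ 3738 m/s.
Stage 2: m₀ = 13,570 kg, m_f = 13,570 − 10,400 = 3,170 kg; Δv = 315×9.81×ln(4.281) = 3090.2×1.4541 ≈ 4493 m/s.
Total Δv = 3738 + 4493 = 8231 m/s.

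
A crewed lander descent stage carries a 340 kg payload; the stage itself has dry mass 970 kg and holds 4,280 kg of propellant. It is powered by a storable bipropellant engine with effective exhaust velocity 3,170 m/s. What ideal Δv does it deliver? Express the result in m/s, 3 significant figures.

Δv ≈ 4600 m/s

m₀ = payload + dry + propellant = 340 + 970 + 4,280 = 5,590 kg.
m_f = payload + dry = 340 + 970 = 1,310 kg.
Δv = v_e · ln(m₀/m_f) = 3170.0 × ln(4.267) = 3170.0 × 1.4510 ≈ 4599.5 m/s.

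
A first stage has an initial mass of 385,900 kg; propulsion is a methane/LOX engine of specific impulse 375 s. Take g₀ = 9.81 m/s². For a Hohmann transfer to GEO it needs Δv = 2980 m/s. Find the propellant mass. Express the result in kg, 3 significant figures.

propellant mass ≈ 214000 kg

v_e = Isp · g₀ = 375 × 9.81 = 3678.8 m/s.
m₀/m_f = exp(Δv / v_e) = exp(2980 / 3678.8) = exp(0.8101) = 2.2480.
m_f = 385,900 / 2.2480 = 171,664 kg, so propellant = m₀ − m_f = 385,900 − 171,664 = 214,236 kg.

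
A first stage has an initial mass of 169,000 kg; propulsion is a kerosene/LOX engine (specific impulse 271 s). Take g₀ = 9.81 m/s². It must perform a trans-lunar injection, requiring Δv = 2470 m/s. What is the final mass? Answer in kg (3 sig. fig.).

v_e = Isp · g₀ = 271 × 9.81 = 2658.5 m/s.
Using Δv = v_e ln(m₀/m_f): m₀/m_f = exp(Δv / v_e) = exp(2470 / 2658.5) = exp(0.9291) = 2.5322.
m_f = m₀ / 2.5322 = 169,000 / 2.5322 = 66,740.4 kg.

final mass ≈ 66700 kg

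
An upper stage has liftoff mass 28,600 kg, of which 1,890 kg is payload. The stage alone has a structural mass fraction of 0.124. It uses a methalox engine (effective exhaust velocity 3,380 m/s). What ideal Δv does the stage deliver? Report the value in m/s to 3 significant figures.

Stage wet mass = m₀ − payload = 28,600 − 1,890 = 26,710 kg.
Stage dry mass = ε × stage wet mass = 0.124 × 26,710 = 3,312.04 kg.
Burnout mass m_f = stage dry + payload = 3,312.04 + 1,890 = 5,202.04 kg.
Δv = v_e · ln(28,600/5,202.04) = 3380.0 × ln(5.498) = 3380.0 × 1.7044 ≈ 5761 m/s.

Δv ≈ 5760 m/s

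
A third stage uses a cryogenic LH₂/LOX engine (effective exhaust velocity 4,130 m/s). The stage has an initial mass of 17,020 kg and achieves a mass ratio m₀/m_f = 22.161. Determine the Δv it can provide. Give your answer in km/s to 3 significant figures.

Δv = v_e · ln(22.161) = 4130.0 × 3.0983 ≈ 12796.1 m/s.

Δv ≈ 12.8 km/s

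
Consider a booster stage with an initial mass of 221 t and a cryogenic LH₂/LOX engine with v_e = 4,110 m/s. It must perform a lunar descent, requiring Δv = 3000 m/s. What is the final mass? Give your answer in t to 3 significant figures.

Using Δv = v_e ln(m₀/m_f): m₀/m_f = exp(Δv / v_e) = exp(3000 / 4110.0) = exp(0.7299) = 2.0749.
m_f = m₀ / 2.0749 = 221 / 2.0749 = 106.511 t.

final mass ≈ 107 t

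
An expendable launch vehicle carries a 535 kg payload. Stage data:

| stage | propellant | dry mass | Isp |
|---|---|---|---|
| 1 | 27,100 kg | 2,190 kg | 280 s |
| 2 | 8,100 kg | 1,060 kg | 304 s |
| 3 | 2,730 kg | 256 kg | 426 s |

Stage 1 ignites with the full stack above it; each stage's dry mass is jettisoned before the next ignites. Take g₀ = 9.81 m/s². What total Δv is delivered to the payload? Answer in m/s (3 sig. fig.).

Δv ≈ 12100 m/s

Ignition mass of stage 1 = 27,100+2,190 + 8,100+1,060 + 2,730+256 + 535 = 41,971 kg.
Stage 1: m₀ = 41,971 kg, m_f = 41,971 − 27,100 = 14,871 kg; Δv = 280×9.81×ln(2.822) = 2746.8×1.0376 ≈ 2850 m/s.
Stage 2: m₀ = 12,681 kg, m_f = 12,681 − 8,100 = 4,581 kg; Δv = 304×9.81×ln(2.768) = 2982.2×1.0182 ≈ 3036 m/s.
Stage 3: m₀ = 3,521 kg, m_f = 3,521 − 2,730 = 791 kg; Δv = 426×9.81×ln(4.451) = 4179.1×1.4932 ≈ 6240 m/s.
Total Δv = 2850 + 3036 + 6240 = 12126 m/s.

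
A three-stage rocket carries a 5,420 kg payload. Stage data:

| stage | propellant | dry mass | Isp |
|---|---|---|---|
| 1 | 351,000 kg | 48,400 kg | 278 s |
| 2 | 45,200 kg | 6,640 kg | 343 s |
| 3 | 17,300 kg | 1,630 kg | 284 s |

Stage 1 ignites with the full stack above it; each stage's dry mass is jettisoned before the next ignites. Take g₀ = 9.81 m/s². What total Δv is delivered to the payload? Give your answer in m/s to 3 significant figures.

Ignition mass of stage 1 = 351,000+48,400 + 45,200+6,640 + 17,300+1,630 + 5,420 = 475,590 kg.
Stage 1: m₀ = 475,590 kg, m_f = 475,590 − 351,000 = 124,590 kg; Δv = 278×9.81×ln(3.817) = 2727.2×1.3395 ≈ 3653 m/s.
Stage 2: m₀ = 76,190 kg, m_f = 76,190 − 45,200 = 30,990 kg; Δv = 343×9.81×ln(2.459) = 3364.8×0.8996 ≈ 3027 m/s.
Stage 3: m₀ = 24,350 kg, m_f = 24,350 − 17,300 = 7,050 kg; Δv = 284×9.81×ln(3.454) = 2786.0×1.2395 ≈ 3453 m/s.
Total Δv = 3653 + 3027 + 3453 = 10133 m/s.

Δv ≈ 10100 m/s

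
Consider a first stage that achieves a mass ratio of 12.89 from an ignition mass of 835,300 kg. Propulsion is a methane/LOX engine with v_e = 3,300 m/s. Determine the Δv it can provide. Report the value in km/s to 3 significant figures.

Δv = v_e · ln(12.89) = 3300.0 × 2.5565 ≈ 8436.3 m/s.

Δv ≈ 8.44 km/s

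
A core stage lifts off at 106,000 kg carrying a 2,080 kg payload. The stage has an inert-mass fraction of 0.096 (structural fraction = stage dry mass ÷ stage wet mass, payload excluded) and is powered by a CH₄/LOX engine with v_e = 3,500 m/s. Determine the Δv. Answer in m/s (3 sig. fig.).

Stage wet mass = m₀ − payload = 106,000 − 2,080 = 103,920 kg.
Stage dry mass = ε × stage wet mass = 0.096 × 103,920 = 9,976.32 kg.
Burnout mass m_f = stage dry + payload = 9,976.32 + 2,080 = 12,056.32 kg.
Δv = v_e · ln(106,000/12,056.32) = 3500.0 × ln(8.792) = 3500.0 × 2.1739 ≈ 7608 m/s.

Δv ≈ 7610 m/s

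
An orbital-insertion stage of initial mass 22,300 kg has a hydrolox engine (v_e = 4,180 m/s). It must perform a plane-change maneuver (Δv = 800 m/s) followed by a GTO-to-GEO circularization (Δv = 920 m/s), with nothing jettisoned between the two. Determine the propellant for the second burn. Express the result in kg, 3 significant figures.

propellant for the second burn ≈ 3640 kg

After the first burn: m = 22300 × exp(−800/4180.0) = 22300 × 0.82581 = 18,415.6 kg.
After the second burn: m = 18,415.6 × exp(−920/4180.0) = 18,415.6 × 0.80244 = 14,777.4 kg.
Second-burn propellant = 18,415.6 − 14,777.4 = 3,638.2 kg.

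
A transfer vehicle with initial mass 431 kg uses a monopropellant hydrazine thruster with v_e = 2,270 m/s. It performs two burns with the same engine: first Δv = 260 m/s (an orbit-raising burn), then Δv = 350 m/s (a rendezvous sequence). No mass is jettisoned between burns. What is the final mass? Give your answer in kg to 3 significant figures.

After the first burn: m = 431 × exp(−260/2270.0) = 431 × 0.89178 = 384.357 kg.
After the second burn: m = 384.357 × exp(−350/2270.0) = 384.357 × 0.85711 = 329.436 kg.

final mass ≈ 329 kg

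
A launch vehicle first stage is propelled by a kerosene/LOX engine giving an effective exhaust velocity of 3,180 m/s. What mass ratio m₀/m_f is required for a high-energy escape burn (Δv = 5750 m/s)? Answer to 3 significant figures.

m₀/m_f = exp(Δv / v_e) = exp(5750 / 3180.0) = exp(1.8082) = 6.0993.

mass ratio ≈ 6.10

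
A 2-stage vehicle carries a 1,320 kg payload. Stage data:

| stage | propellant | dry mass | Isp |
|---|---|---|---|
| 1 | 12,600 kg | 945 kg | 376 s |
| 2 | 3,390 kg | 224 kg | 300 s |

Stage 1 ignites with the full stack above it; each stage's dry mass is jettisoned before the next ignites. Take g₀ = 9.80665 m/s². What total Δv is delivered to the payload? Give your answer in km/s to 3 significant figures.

Ignition mass of stage 1 = 12,600+945 + 3,390+224 + 1,320 = 18,479 kg.
Stage 1: m₀ = 18,479 kg, m_f = 18,479 − 12,600 = 5,879 kg; Δv = 376×9.80665×ln(3.143) = 3687.3×1.1452 ≈ 4223 m/s.
Stage 2: m₀ = 4,934 kg, m_f = 4,934 − 3,390 = 1,544 kg; Δv = 300×9.80665×ln(3.196) = 2942.0×1.1618 ≈ 3418 m/s.
Total Δv = 4223 + 3418 = 7641 m/s.

Δv ≈ 7.64 km/s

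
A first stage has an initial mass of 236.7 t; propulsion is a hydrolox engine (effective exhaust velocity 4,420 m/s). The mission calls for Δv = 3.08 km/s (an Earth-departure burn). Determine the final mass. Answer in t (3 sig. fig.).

final mass ≈ 118 t

m₀/m_f = exp(Δv / v_e) = exp(3080 / 4420.0) = exp(0.6968) = 2.0074.
m_f = m₀ / 2.0074 = 236.7 / 2.0074 = 117.914 t.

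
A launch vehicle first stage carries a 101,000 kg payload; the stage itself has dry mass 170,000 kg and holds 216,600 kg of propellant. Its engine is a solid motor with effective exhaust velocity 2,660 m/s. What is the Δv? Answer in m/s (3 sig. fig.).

m₀ = payload + dry + propellant = 101,000 + 170,000 + 216,600 = 487,600 kg.
m_f = payload + dry = 101,000 + 170,000 = 271,000 kg.
From the ideal rocket equation, Δv = v_e · ln(m₀/m_f) = 2660.0 × ln(1.799) = 2660.0 × 0.5874 ≈ 1562.4 m/s.

Δv ≈ 1560 m/s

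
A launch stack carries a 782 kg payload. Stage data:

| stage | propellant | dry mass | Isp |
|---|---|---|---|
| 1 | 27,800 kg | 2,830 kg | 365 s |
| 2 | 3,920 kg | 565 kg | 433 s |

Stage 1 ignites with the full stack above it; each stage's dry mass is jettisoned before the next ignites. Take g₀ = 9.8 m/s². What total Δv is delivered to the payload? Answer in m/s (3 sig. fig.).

Ignition mass of stage 1 = 27,800+2,830 + 3,920+565 + 782 = 35,897 kg.
Stage 1: m₀ = 35,897 kg, m_f = 35,897 − 27,800 = 8,097 kg; Δv = 365×9.8×ln(4.433) = 3577.0×1.4892 ≈ 5327 m/s.
Stage 2: m₀ = 5,267 kg, m_f = 5,267 − 3,920 = 1,347 kg; Δv = 433×9.8×ln(3.91) = 4243.4×1.3636 ≈ 5786 m/s.
Total Δv = 5327 + 5786 = 11113 m/s.

Δv ≈ 11100 m/s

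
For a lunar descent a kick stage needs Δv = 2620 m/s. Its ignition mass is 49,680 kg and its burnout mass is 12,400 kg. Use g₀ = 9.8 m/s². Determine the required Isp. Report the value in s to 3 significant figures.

Isp ≈ 193 s

ln(m₀/m_f) = ln(49680/12400) = ln(4.006) = 1.3879.
By the Tsiolkovsky rocket equation, v_e = Δv / ln(m₀/m_f) = 2620 / 1.3879 = 1887.7 m/s.
Isp = v_e / g₀ = 1887.7 / 9.8 = 192.6 s.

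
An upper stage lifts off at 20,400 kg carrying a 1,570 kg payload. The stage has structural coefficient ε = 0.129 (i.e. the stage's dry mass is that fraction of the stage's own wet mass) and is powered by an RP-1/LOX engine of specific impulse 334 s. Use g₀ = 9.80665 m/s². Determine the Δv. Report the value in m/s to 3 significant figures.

Δv ≈ 5340 m/s

Stage wet mass = m₀ − payload = 20,400 − 1,570 = 18,830 kg.
Stage dry mass = ε × stage wet mass = 0.129 × 18,830 = 2,429.07 kg.
Burnout mass m_f = stage dry + payload = 2,429.07 + 1,570 = 3,999.07 kg.
v_e = Isp · g₀ = 334 × 9.80665 = 3275.4 m/s.
By the Tsiolkovsky rocket equation, Δv = v_e · ln(20,400/3,999.07) = 3275.4 × ln(5.101) = 3275.4 × 1.6295 ≈ 5337 m/s.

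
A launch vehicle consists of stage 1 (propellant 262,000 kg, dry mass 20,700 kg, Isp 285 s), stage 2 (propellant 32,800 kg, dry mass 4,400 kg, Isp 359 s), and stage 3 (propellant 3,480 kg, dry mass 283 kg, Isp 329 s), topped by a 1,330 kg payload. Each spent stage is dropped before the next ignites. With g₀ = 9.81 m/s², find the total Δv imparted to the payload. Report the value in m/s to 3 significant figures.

Ignition mass of stage 1 = 262,000+20,700 + 32,800+4,400 + 3,480+283 + 1,330 = 324,993 kg.
Stage 1: m₀ = 324,993 kg, m_f = 324,993 − 262,000 = 62,993 kg; Δv = 285×9.81×ln(5.159) = 2795.9×1.6408 ≈ 4587 m/s.
Stage 2: m₀ = 42,293 kg, m_f = 42,293 − 32,800 = 9,493 kg; Δv = 359×9.81×ln(4.455) = 3521.8×1.4941 ≈ 5262 m/s.
Stage 3: m₀ = 5,093 kg, m_f = 5,093 − 3,480 = 1,613 kg; Δv = 329×9.81×ln(3.157) = 3227.5×1.1498 ≈ 3711 m/s.
Total Δv = 4587 + 5262 + 3711 = 13560 m/s.

Δv ≈ 13600 m/s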